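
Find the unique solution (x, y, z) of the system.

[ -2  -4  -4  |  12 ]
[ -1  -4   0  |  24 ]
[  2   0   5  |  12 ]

(-4, -5, 4)

Forward elimination on [A|b]:
R2 <- R2 - (1/2)*R1:  [  0  -2   2  18 ]
R3 <- R3 - (-1)*R1:  [  0  -4   1  24 ]
R3 <- R3 - (2)*R2:  [   0    0   -3  -12 ]
Row echelon form:
[ -2  -4  -4  |   12 ]
[  0  -2   2  |   18 ]
[  0   0  -3  |  -12 ]
Back-substitution:
z = (-12) / -3 = 4
y = (18 - (2)*(4)) / -2 = -5
x = (12 - (-4)*(-5) - (-4)*(4)) / -2 = -4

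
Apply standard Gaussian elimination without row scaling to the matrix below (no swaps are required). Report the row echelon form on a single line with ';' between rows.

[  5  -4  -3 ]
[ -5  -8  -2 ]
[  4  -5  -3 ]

REF = [5 -4 -3; 0 -12 -5; 0 0 3/20]

Forward elimination:
R2 <- R2 - (-1)*R1:  [   0  -12   -5 ]
R3 <- R3 - (4/5)*R1:  [    0  -9/5  -3/5 ]
R3 <- R3 - (3/20)*R2:  [    0     0  3/20 ]
Row echelon form:
[ 5   -4    -3 ]
[ 0  -12    -5 ]
[ 0    0  3/20 ]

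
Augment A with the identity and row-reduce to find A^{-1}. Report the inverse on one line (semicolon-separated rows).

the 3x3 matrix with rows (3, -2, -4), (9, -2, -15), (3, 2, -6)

inverse = [7/2 -5/3 11/6; 3/4 -1/2 3/4; 2 -1 1]

Gauss-Jordan on [A | I]:
R1 <- (1/3)*R1:  [    1  -2/3  -4/3  |   1/3     0     0 ]
R2 <- R2 - (9)*R1:  [  0   4  -3  |  -3   1   0 ]
R3 <- R3 - (3)*R1:  [  0   4  -2  |  -1   0   1 ]
R2 <- (1/4)*R2:  [    0     1  -3/4  |  -3/4   1/4     0 ]
R1 <- R1 - (-2/3)*R2:  [     1      0  -11/6  |   -1/6    1/6      0 ]
R3 <- R3 - (4)*R2:  [  0   0   1  |   2  -1   1 ]
R1 <- R1 - (-11/6)*R3:  [    1     0     0  |   7/2  -5/3  11/6 ]
R2 <- R2 - (-3/4)*R3:  [    0     1     0  |   3/4  -1/2   3/4 ]
Right block of [I | A^{-1}] is the inverse:
[ 7/2  -5/3  11/6 ]
[ 3/4  -1/2   3/4 ]
[   2    -1     1 ]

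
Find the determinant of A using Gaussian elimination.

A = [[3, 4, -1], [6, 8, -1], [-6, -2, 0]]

Forward elimination:
R2 <- R2 - (2)*R1:  [ 0  0  1 ]
R3 <- R3 - (-2)*R1:  [  0   6  -2 ]
R2 <-> R3   (pivot in column 2 was zero)
[ 3  4  -1 ]
[ 0  6  -2 ]
[ 0  0   1 ]
Upper-triangular form:
[ 3  4  -1 ]
[ 0  6  -2 ]
[ 0  0   1 ]
det(A) = (-1)^1 * (3) * (6) * (1) = -18  (1 row swap -> sign -1)

det(A) = -18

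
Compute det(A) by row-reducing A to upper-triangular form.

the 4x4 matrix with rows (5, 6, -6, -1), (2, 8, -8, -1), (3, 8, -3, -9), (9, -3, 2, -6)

det(A) = -1017

Forward elimination:
R2 <- R2 - (2/5)*R1:  [     0   28/5  -28/5   -3/5 ]
R3 <- R3 - (3/5)*R1:  [     0   22/5    3/5  -42/5 ]
R4 <- R4 - (9/5)*R1:  [     0  -69/5   64/5  -21/5 ]
R3 <- R3 - (11/14)*R2:  [       0        0        5  -111/14 ]
R4 <- R4 - (-69/28)*R2:  [       0        0       -1  -159/28 ]
R4 <- R4 - (-1/5)*R3:  [         0          0          0  -1017/140 ]
Upper-triangular form:
[ 5     6     -6         -1 ]
[ 0  28/5  -28/5       -3/5 ]
[ 0     0      5    -111/14 ]
[ 0     0      0  -1017/140 ]
det(A) = (-1)^0 * (5) * (28/5) * (5) * (-1017/140) = -1017  (0 row swaps -> sign +1)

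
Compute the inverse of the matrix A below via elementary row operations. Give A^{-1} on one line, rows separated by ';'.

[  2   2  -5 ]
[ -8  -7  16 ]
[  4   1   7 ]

Gauss-Jordan on [A | I]:
R1 <- (1/2)*R1:  [    1     1  -5/2  |   1/2     0     0 ]
R2 <- R2 - (-8)*R1:  [  0   1  -4  |   4   1   0 ]
R3 <- R3 - (4)*R1:  [  0  -3  17  |  -2   0   1 ]
R1 <- R1 - (1)*R2:  [    1     0   3/2  |  -7/2    -1     0 ]
R3 <- R3 - (-3)*R2:  [  0   0   5  |  10   3   1 ]
R3 <- (1/5)*R3:  [   0    0    1  |    2  3/5  1/5 ]
R1 <- R1 - (3/2)*R3:  [      1       0       0  |   -13/2  -19/10   -3/10 ]
R2 <- R2 - (-4)*R3:  [    0     1     0  |    12  17/5   4/5 ]
Right block of [I | A^{-1}] is the inverse:
[ -13/2  -19/10  -3/10 ]
[    12    17/5    4/5 ]
[     2     3/5    1/5 ]

inverse = [-13/2 -19/10 -3/10; 12 17/5 4/5; 2 3/5 1/5]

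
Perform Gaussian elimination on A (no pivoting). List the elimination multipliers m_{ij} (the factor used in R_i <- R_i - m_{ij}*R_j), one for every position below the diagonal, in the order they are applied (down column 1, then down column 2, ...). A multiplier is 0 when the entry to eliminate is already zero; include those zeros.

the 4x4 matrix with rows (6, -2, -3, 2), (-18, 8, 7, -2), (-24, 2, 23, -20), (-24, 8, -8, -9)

multipliers: -3, -4, -4, -3, 0, -4

Forward elimination:
R2 <- R2 - (-3)*R1:  [  0   2  -2   4 ]
R3 <- R3 - (-4)*R1:  [   0   -6   11  -12 ]
R4 <- R4 - (-4)*R1:  [   0    0  -20   -1 ]
R3 <- R3 - (-3)*R2:  [ 0  0  5  0 ]
R4: entry in column 2 is already 0 -> m_{42} = 0 (no row operation needed)
R4 <- R4 - (-4)*R3:  [  0   0   0  -1 ]
Multipliers (in order of application): m_{21} = -3, m_{31} = -4, m_{41} = -4, m_{32} = -3, m_{42} = 0, m_{43} = -4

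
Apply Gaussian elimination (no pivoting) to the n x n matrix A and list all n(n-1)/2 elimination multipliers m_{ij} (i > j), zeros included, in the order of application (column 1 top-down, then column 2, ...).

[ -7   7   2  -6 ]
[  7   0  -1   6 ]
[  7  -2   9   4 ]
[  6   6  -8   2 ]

multipliers: -1, -1, -6/7, 5/7, 12/7, -7/9

Forward elimination:
R2 <- R2 - (-1)*R1:  [ 0  7  1  0 ]
R3 <- R3 - (-1)*R1:  [  0   5  11  -2 ]
R4 <- R4 - (-6/7)*R1:  [     0     12  -44/7  -22/7 ]
R3 <- R3 - (5/7)*R2:  [    0     0  72/7    -2 ]
R4 <- R4 - (12/7)*R2:  [     0      0     -8  -22/7 ]
R4 <- R4 - (-7/9)*R3:  [       0        0        0  -296/63 ]
Multipliers (in order of application): m_{21} = -1, m_{31} = -1, m_{41} = -6/7, m_{32} = 5/7, m_{42} = 12/7, m_{43} = -7/9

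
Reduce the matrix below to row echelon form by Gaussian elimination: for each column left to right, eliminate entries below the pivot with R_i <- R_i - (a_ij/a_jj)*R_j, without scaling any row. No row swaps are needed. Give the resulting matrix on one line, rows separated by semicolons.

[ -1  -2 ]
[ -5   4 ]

REF = [-1 -2; 0 14]

Forward elimination:
R2 <- R2 - (5)*R1:  [  0  14 ]
Row echelon form:
[ -1  -2 ]
[  0  14 ]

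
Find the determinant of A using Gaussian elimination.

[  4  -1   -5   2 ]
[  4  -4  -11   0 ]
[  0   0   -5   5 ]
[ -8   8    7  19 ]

det(A) = 240

Forward elimination:
R2 <- R2 - (1)*R1:  [  0  -3  -6  -2 ]
R4 <- R4 - (-2)*R1:  [  0   6  -3  23 ]
R4 <- R4 - (-2)*R2:  [   0    0  -15   19 ]
R4 <- R4 - (3)*R3:  [ 0  0  0  4 ]
Upper-triangular form:
[ 4  -1  -5   2 ]
[ 0  -3  -6  -2 ]
[ 0   0  -5   5 ]
[ 0   0   0   4 ]
det(A) = (-1)^0 * (4) * (-3) * (-5) * (4) = 240  (0 row swaps -> sign +1)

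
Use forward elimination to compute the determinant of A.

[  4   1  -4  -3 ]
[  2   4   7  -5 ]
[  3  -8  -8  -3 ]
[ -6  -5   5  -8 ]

det(A) = -2856

Forward elimination:
R2 <- R2 - (1/2)*R1:  [    0   7/2     9  -7/2 ]
R3 <- R3 - (3/4)*R1:  [     0  -35/4     -5   -3/4 ]
R4 <- R4 - (-3/2)*R1:  [     0   -7/2     -1  -25/2 ]
R3 <- R3 - (-5/2)*R2:  [     0      0   35/2  -19/2 ]
R4 <- R4 - (-1)*R2:  [   0    0    8  -16 ]
R4 <- R4 - (16/35)*R3:  [       0        0        0  -408/35 ]
Upper-triangular form:
[ 4    1    -4       -3 ]
[ 0  7/2     9     -7/2 ]
[ 0    0  35/2    -19/2 ]
[ 0    0     0  -408/35 ]
det(A) = (-1)^0 * (4) * (7/2) * (35/2) * (-408/35) = -2856  (0 row swaps -> sign +1)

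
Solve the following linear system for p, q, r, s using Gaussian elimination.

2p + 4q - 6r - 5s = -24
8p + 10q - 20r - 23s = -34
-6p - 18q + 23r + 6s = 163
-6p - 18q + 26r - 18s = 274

(3, -5, 5, -4)

Forward elimination on [A|b]:
R2 <- R2 - (4)*R1:  [  0  -6   4  -3  62 ]
R3 <- R3 - (-3)*R1:  [  0  -6   5  -9  91 ]
R4 <- R4 - (-3)*R1:  [   0   -6    8  -33  202 ]
R3 <- R3 - (1)*R2:  [  0   0   1  -6  29 ]
R4 <- R4 - (1)*R2:  [   0    0    4  -30  140 ]
R4 <- R4 - (4)*R3:  [  0   0   0  -6  24 ]
Row echelon form:
[ 2   4  -6  -5  |  -24 ]
[ 0  -6   4  -3  |   62 ]
[ 0   0   1  -6  |   29 ]
[ 0   0   0  -6  |   24 ]
Back-substitution:
s = (24) / -6 = -4
r = (29 - (-6)*(-4)) / 1 = 5
q = (62 - (4)*(5) - (-3)*(-4)) / -6 = -5
p = (-24 - (4)*(-5) - (-6)*(5) - (-5)*(-4)) / 2 = 3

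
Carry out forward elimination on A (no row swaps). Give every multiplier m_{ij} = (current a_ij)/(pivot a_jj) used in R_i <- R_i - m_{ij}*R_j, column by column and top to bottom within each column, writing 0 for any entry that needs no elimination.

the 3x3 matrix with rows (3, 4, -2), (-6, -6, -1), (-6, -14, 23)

Forward elimination:
R2 <- R2 - (-2)*R1:  [  0   2  -5 ]
R3 <- R3 - (-2)*R1:  [  0  -6  19 ]
R3 <- R3 - (-3)*R2:  [ 0  0  4 ]
Multipliers (in order of application): m_{21} = -2, m_{31} = -2, m_{32} = -3

multipliers: -2, -2, -3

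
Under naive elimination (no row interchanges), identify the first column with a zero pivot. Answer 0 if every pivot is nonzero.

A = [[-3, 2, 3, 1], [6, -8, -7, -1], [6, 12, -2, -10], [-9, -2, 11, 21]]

Naive forward elimination:
R2 <- R2 - (-2)*R1:  [  0  -4  -1   1 ]
R3 <- R3 - (-2)*R1:  [  0  16   4  -8 ]
R4 <- R4 - (3)*R1:  [  0  -8   2  18 ]
R3 <- R3 - (-4)*R2:  [  0   0   0  -4 ]
R4 <- R4 - (2)*R2:  [  0   0   4  16 ]
Matrix at this point:
[ -3   2   3   1 ]
[  0  -4  -1   1 ]
[  0   0   0  -4 ]
[  0   0   4  16 ]
Pivot entry (3,3) is zero but row 4 has 4 in column 3 -> naive elimination stops; a row interchange (e.g. R3 <-> R4) would be required here.

first zero-pivot column = 3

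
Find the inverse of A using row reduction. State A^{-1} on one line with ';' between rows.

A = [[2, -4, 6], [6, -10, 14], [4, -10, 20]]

inverse = [-15/4 5/4 1/4; -4 1 1/2; -5/4 1/4 1/4]

Gauss-Jordan on [A | I]:
R1 <- (1/2)*R1:  [   1   -2    3  |  1/2    0    0 ]
R2 <- R2 - (6)*R1:  [  0   2  -4  |  -3   1   0 ]
R3 <- R3 - (4)*R1:  [  0  -2   8  |  -2   0   1 ]
R2 <- (1/2)*R2:  [    0     1    -2  |  -3/2   1/2     0 ]
R1 <- R1 - (-2)*R2:  [    1     0    -1  |  -5/2     1     0 ]
R3 <- R3 - (-2)*R2:  [  0   0   4  |  -5   1   1 ]
R3 <- (1/4)*R3:  [    0     0     1  |  -5/4   1/4   1/4 ]
R1 <- R1 - (-1)*R3:  [     1      0      0  |  -15/4    5/4    1/4 ]
R2 <- R2 - (-2)*R3:  [   0    1    0  |   -4    1  1/2 ]
Right block of [I | A^{-1}] is the inverse:
[ -15/4  5/4  1/4 ]
[    -4    1  1/2 ]
[  -5/4  1/4  1/4 ]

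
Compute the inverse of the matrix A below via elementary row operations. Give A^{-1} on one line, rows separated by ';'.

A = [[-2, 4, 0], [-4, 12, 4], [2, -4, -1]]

Gauss-Jordan on [A | I]:
R1 <- (1/-2)*R1:  [    1    -2     0  |  -1/2     0     0 ]
R2 <- R2 - (-4)*R1:  [  0   4   4  |  -2   1   0 ]
R3 <- R3 - (2)*R1:  [  0   0  -1  |   1   0   1 ]
R2 <- (1/4)*R2:  [    0     1     1  |  -1/2   1/4     0 ]
R1 <- R1 - (-2)*R2:  [    1     0     2  |  -3/2   1/2     0 ]
R3 <- (1/-1)*R3:  [  0   0   1  |  -1   0  -1 ]
R1 <- R1 - (2)*R3:  [   1    0    0  |  1/2  1/2    2 ]
R2 <- R2 - (1)*R3:  [   0    1    0  |  1/2  1/4    1 ]
Right block of [I | A^{-1}] is the inverse:
[ 1/2  1/2   2 ]
[ 1/2  1/4   1 ]
[  -1    0  -1 ]

inverse = [1/2 1/2 2; 1/2 1/4 1; -1 0 -1]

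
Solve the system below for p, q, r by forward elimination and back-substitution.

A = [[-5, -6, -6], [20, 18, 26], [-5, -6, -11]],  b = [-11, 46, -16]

(1, 0, 1)

Forward elimination on [A|b]:
R2 <- R2 - (-4)*R1:  [  0  -6   2   2 ]
R3 <- R3 - (1)*R1:  [  0   0  -5  -5 ]
Row echelon form:
[ -5  -6  -6  |  -11 ]
[  0  -6   2  |    2 ]
[  0   0  -5  |   -5 ]
Back-substitution:
r = (-5) / -5 = 1
q = (2 - (2)*(1)) / -6 = 0
p = (-11 - (-6)*(0) - (-6)*(1)) / -5 = 1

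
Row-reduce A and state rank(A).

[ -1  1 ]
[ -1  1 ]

rank(A) = 1

Row reduction:
R2 <- R2 - (1)*R1:  [ 0  0 ]
Row echelon form:
[ -1  1 ]
[  0  0 ]
Nonzero rows / pivot columns: 1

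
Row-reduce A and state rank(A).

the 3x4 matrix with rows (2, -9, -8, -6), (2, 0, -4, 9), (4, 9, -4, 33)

Row reduction:
R2 <- R2 - (1)*R1:  [  0   9   4  15 ]
R3 <- R3 - (2)*R1:  [  0  27  12  45 ]
R3 <- R3 - (3)*R2:  [ 0  0  0  0 ]
Row echelon form:
[ 2  -9  -8  -6 ]
[ 0   9   4  15 ]
[ 0   0   0   0 ]
Nonzero rows / pivot columns: 2

rank(A) = 2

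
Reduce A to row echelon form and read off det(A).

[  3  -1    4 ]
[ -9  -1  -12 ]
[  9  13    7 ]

Forward elimination:
R2 <- R2 - (-3)*R1:  [  0  -4   0 ]
R3 <- R3 - (3)*R1:  [  0  16  -5 ]
R3 <- R3 - (-4)*R2:  [  0   0  -5 ]
Upper-triangular form:
[ 3  -1   4 ]
[ 0  -4   0 ]
[ 0   0  -5 ]
det(A) = (-1)^0 * (3) * (-4) * (-5) = 60  (0 row swaps -> sign +1)

det(A) = 60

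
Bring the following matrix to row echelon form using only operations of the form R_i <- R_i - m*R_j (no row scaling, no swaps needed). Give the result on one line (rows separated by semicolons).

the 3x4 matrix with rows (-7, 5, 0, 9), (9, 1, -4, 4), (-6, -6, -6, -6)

REF = [-7 5 0 9; 0 52/7 -4 109/7; 0 0 -150/13 102/13]

Forward elimination:
R2 <- R2 - (-9/7)*R1:  [     0   52/7     -4  109/7 ]
R3 <- R3 - (6/7)*R1:  [     0  -72/7     -6  -96/7 ]
R3 <- R3 - (-18/13)*R2:  [       0        0  -150/13   102/13 ]
Row echelon form:
[ -7     5        0       9 ]
[  0  52/7       -4   109/7 ]
[  0     0  -150/13  102/13 ]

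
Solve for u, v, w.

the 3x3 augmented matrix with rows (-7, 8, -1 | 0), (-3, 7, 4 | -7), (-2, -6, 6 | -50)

(4, 3, -4)

Forward elimination on [A|b]:
R2 <- R2 - (3/7)*R1:  [    0  25/7  31/7    -7 ]
R3 <- R3 - (2/7)*R1:  [     0  -58/7   44/7    -50 ]
R3 <- R3 - (-58/25)*R2:  [        0         0    414/25  -1656/25 ]
Row echelon form:
[ -7     8      -1  |         0 ]
[  0  25/7    31/7  |        -7 ]
[  0     0  414/25  |  -1656/25 ]
Back-substitution:
w = (-1656/25) / (414/25) = -4
v = (-7 - (31/7)*(-4)) / (25/7) = 3
u = (0 - (8)*(3) - (-1)*(-4)) / -7 = 4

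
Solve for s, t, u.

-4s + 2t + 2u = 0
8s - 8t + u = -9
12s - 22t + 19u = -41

Forward elimination on [A|b]:
R2 <- R2 - (-2)*R1:  [  0  -4   5  -9 ]
R3 <- R3 - (-3)*R1:  [   0  -16   25  -41 ]
R3 <- R3 - (4)*R2:  [  0   0   5  -5 ]
Row echelon form:
[ -4   2  2  |   0 ]
[  0  -4  5  |  -9 ]
[  0   0  5  |  -5 ]
Back-substitution:
u = (-5) / 5 = -1
t = (-9 - (5)*(-1)) / -4 = 1
s = (0 - (2)*(1) - (2)*(-1)) / -4 = 0

(0, 1, -1)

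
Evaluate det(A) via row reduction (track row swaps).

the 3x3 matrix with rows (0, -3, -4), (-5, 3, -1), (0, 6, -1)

det(A) = 135

Forward elimination:
R1 <-> R2   (pivot in column 1 was zero)
[ -5   3  -1 ]
[  0  -3  -4 ]
[  0   6  -1 ]
R3 <- R3 - (-2)*R2:  [  0   0  -9 ]
Upper-triangular form:
[ -5   3  -1 ]
[  0  -3  -4 ]
[  0   0  -9 ]
det(A) = (-1)^1 * (-5) * (-3) * (-9) = 135  (1 row swap -> sign -1)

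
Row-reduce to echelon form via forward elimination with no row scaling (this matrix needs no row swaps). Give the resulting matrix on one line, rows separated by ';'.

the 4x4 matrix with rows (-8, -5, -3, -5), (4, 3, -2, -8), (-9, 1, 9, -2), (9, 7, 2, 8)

Forward elimination:
R2 <- R2 - (-1/2)*R1:  [     0    1/2   -7/2  -21/2 ]
R3 <- R3 - (9/8)*R1:  [    0  53/8  99/8  29/8 ]
R4 <- R4 - (-9/8)*R1:  [     0   11/8  -11/8   19/8 ]
R3 <- R3 - (53/4)*R2:  [     0      0  235/4  571/4 ]
R4 <- R4 - (11/4)*R2:  [     0      0   33/4  125/4 ]
R4 <- R4 - (33/235)*R3:  [        0         0         0  2633/235 ]
Row echelon form:
[ -8   -5     -3        -5 ]
[  0  1/2   -7/2     -21/2 ]
[  0    0  235/4     571/4 ]
[  0    0      0  2633/235 ]

REF = [-8 -5 -3 -5; 0 1/2 -7/2 -21/2; 0 0 235/4 571/4; 0 0 0 2633/235]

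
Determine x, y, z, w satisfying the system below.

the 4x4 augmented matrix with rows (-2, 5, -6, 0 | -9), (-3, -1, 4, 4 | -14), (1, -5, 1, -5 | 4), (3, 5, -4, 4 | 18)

Forward elimination on [A|b]:
R2 <- R2 - (3/2)*R1:  [     0  -17/2     13      4   -1/2 ]
R3 <- R3 - (-1/2)*R1:  [    0  -5/2    -2    -5  -1/2 ]
R4 <- R4 - (-3/2)*R1:  [    0  25/2   -13     4   9/2 ]
R3 <- R3 - (5/17)*R2:  [       0        0   -99/17  -105/17    -6/17 ]
R4 <- R4 - (-25/17)*R2:  [      0       0  104/17  168/17   64/17 ]
R4 <- R4 - (-104/99)*R3:  [      0       0       0  112/33  112/33 ]
Row echelon form:
[ -2      5      -6        0  |      -9 ]
[  0  -17/2      13        4  |    -1/2 ]
[  0      0  -99/17  -105/17  |   -6/17 ]
[  0      0       0   112/33  |  112/33 ]
Back-substitution:
w = (112/33) / (112/33) = 1
z = (-6/17 - (-105/17)*(1)) / (-99/17) = -1
y = (-1/2 - (13)*(-1) - (4)*(1)) / (-17/2) = -1
x = (-9 - (5)*(-1) - (-6)*(-1)) / -2 = 5

(5, -1, -1, 1)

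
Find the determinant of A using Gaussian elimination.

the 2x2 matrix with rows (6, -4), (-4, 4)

det(A) = 8

Forward elimination:
R2 <- R2 - (-2/3)*R1:  [   0  4/3 ]
Upper-triangular form:
[ 6   -4 ]
[ 0  4/3 ]
det(A) = (-1)^0 * (6) * (4/3) = 8  (0 row swaps -> sign +1)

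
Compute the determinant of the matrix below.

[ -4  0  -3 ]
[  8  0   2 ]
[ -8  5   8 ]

det(A) = -80

Forward elimination:
R2 <- R2 - (-2)*R1:  [  0   0  -4 ]
R3 <- R3 - (2)*R1:  [  0   5  14 ]
R2 <-> R3   (pivot in column 2 was zero)
[ -4  0  -3 ]
[  0  5  14 ]
[  0  0  -4 ]
Upper-triangular form:
[ -4  0  -3 ]
[  0  5  14 ]
[  0  0  -4 ]
det(A) = (-1)^1 * (-4) * (5) * (-4) = -80  (1 row swap -> sign -1)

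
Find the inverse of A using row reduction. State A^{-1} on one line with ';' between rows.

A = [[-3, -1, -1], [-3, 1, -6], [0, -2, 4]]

Gauss-Jordan on [A | I]:
R1 <- (1/-3)*R1:  [    1   1/3   1/3  |  -1/3     0     0 ]
R2 <- R2 - (-3)*R1:  [  0   2  -5  |  -1   1   0 ]
R2 <- (1/2)*R2:  [    0     1  -5/2  |  -1/2   1/2     0 ]
R1 <- R1 - (1/3)*R2:  [    1     0   7/6  |  -1/6  -1/6     0 ]
R3 <- R3 - (-2)*R2:  [  0   0  -1  |  -1   1   1 ]
R3 <- (1/-1)*R3:  [  0   0   1  |   1  -1  -1 ]
R1 <- R1 - (7/6)*R3:  [    1     0     0  |  -4/3     1   7/6 ]
R2 <- R2 - (-5/2)*R3:  [    0     1     0  |     2    -2  -5/2 ]
Right block of [I | A^{-1}] is the inverse:
[ -4/3   1   7/6 ]
[    2  -2  -5/2 ]
[    1  -1    -1 ]

inverse = [-4/3 1 7/6; 2 -2 -5/2; 1 -1 -1]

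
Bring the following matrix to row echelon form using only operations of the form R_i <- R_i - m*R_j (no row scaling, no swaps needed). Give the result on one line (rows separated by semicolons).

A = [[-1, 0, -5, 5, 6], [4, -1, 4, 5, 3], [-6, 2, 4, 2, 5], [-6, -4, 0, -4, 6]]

Forward elimination:
R2 <- R2 - (-4)*R1:  [   0   -1  -16   25   27 ]
R3 <- R3 - (6)*R1:  [   0    2   34  -28  -31 ]
R4 <- R4 - (6)*R1:  [   0   -4   30  -34  -30 ]
R3 <- R3 - (-2)*R2:  [  0   0   2  22  23 ]
R4 <- R4 - (4)*R2:  [    0     0    94  -134  -138 ]
R4 <- R4 - (47)*R3:  [     0      0      0  -1168  -1219 ]
Row echelon form:
[ -1   0   -5      5      6 ]
[  0  -1  -16     25     27 ]
[  0   0    2     22     23 ]
[  0   0    0  -1168  -1219 ]

REF = [-1 0 -5 5 6; 0 -1 -16 25 27; 0 0 2 22 23; 0 0 0 -1168 -1219]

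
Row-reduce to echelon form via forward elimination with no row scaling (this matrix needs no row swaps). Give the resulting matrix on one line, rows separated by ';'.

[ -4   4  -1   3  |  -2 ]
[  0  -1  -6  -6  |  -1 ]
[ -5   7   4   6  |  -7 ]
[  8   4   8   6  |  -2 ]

Forward elimination:
R3 <- R3 - (5/4)*R1:  [    0     2  21/4   9/4  -9/2 ]
R4 <- R4 - (-2)*R1:  [  0  12   6  12  -6 ]
R3 <- R3 - (-2)*R2:  [     0      0  -27/4  -39/4  -13/2 ]
R4 <- R4 - (-12)*R2:  [   0    0  -66  -60  -18 ]
R4 <- R4 - (88/9)*R3:  [     0      0      0  106/3  410/9 ]
Row echelon form:
[ -4   4     -1      3  |     -2 ]
[  0  -1     -6     -6  |     -1 ]
[  0   0  -27/4  -39/4  |  -13/2 ]
[  0   0      0  106/3  |  410/9 ]

REF = [-4 4 -1 3 -2; 0 -1 -6 -6 -1; 0 0 -27/4 -39/4 -13/2; 0 0 0 106/3 410/9]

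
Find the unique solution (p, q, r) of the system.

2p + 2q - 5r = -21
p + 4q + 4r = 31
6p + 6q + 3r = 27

(-1, 3, 5)

Forward elimination on [A|b]:
R2 <- R2 - (1/2)*R1:  [    0     3  13/2  83/2 ]
R3 <- R3 - (3)*R1:  [  0   0  18  90 ]
Row echelon form:
[ 2  2    -5  |   -21 ]
[ 0  3  13/2  |  83/2 ]
[ 0  0    18  |    90 ]
Back-substitution:
r = (90) / 18 = 5
q = (83/2 - (13/2)*(5)) / 3 = 3
p = (-21 - (2)*(3) - (-5)*(5)) / 2 = -1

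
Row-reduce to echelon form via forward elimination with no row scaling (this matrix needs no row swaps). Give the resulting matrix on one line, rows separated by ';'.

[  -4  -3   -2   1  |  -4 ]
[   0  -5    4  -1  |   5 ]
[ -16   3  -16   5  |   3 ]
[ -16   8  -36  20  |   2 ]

REF = [-4 -3 -2 1 -4; 0 -5 4 -1 5; 0 0 4 -2 34; 0 0 0 6 140]

Forward elimination:
R3 <- R3 - (4)*R1:  [  0  15  -8   1  19 ]
R4 <- R4 - (4)*R1:  [   0   20  -28   16   18 ]
R3 <- R3 - (-3)*R2:  [  0   0   4  -2  34 ]
R4 <- R4 - (-4)*R2:  [   0    0  -12   12   38 ]
R4 <- R4 - (-3)*R3:  [   0    0    0    6  140 ]
Row echelon form:
[ -4  -3  -2   1  |   -4 ]
[  0  -5   4  -1  |    5 ]
[  0   0   4  -2  |   34 ]
[  0   0   0   6  |  140 ]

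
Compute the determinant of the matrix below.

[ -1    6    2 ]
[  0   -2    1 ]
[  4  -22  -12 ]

det(A) = -6

Forward elimination:
R3 <- R3 - (-4)*R1:  [  0   2  -4 ]
R3 <- R3 - (-1)*R2:  [  0   0  -3 ]
Upper-triangular form:
[ -1   6   2 ]
[  0  -2   1 ]
[  0   0  -3 ]
det(A) = (-1)^0 * (-1) * (-2) * (-3) = -6  (0 row swaps -> sign +1)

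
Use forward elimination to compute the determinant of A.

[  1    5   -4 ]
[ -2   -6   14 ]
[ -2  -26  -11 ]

det(A) = 20

Forward elimination:
R2 <- R2 - (-2)*R1:  [ 0  4  6 ]
R3 <- R3 - (-2)*R1:  [   0  -16  -19 ]
R3 <- R3 - (-4)*R2:  [ 0  0  5 ]
Upper-triangular form:
[ 1  5  -4 ]
[ 0  4   6 ]
[ 0  0   5 ]
det(A) = (-1)^0 * (1) * (4) * (5) = 20  (0 row swaps -> sign +1)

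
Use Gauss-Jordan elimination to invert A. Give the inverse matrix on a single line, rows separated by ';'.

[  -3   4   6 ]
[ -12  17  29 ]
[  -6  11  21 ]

inverse = [19/9 -1 7/9; 13/3 -3/2 5/6; -5/3 1/2 -1/6]

Gauss-Jordan on [A | I]:
R1 <- (1/-3)*R1:  [    1  -4/3    -2  |  -1/3     0     0 ]
R2 <- R2 - (-12)*R1:  [  0   1   5  |  -4   1   0 ]
R3 <- R3 - (-6)*R1:  [  0   3   9  |  -2   0   1 ]
R1 <- R1 - (-4/3)*R2:  [     1      0   14/3  |  -17/3    4/3      0 ]
R3 <- R3 - (3)*R2:  [  0   0  -6  |  10  -3   1 ]
R3 <- (1/-6)*R3:  [    0     0     1  |  -5/3   1/2  -1/6 ]
R1 <- R1 - (14/3)*R3:  [    1     0     0  |  19/9    -1   7/9 ]
R2 <- R2 - (5)*R3:  [    0     1     0  |  13/3  -3/2   5/6 ]
Right block of [I | A^{-1}] is the inverse:
[ 19/9    -1   7/9 ]
[ 13/3  -3/2   5/6 ]
[ -5/3   1/2  -1/6 ]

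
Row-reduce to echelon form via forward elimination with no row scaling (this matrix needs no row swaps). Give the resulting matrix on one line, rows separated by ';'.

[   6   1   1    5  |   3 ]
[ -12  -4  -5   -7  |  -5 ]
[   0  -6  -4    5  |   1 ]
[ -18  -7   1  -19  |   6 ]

Forward elimination:
R2 <- R2 - (-2)*R1:  [  0  -2  -3   3   1 ]
R4 <- R4 - (-3)*R1:  [  0  -4   4  -4  15 ]
R3 <- R3 - (3)*R2:  [  0   0   5  -4  -2 ]
R4 <- R4 - (2)*R2:  [   0    0   10  -10   13 ]
R4 <- R4 - (2)*R3:  [  0   0   0  -2  17 ]
Row echelon form:
[ 6   1   1   5  |   3 ]
[ 0  -2  -3   3  |   1 ]
[ 0   0   5  -4  |  -2 ]
[ 0   0   0  -2  |  17 ]

REF = [6 1 1 5 3; 0 -2 -3 3 1; 0 0 5 -4 -2; 0 0 0 -2 17]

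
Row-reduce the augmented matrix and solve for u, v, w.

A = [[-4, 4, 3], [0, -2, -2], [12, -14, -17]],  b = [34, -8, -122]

(-5, 2, 2)

Forward elimination on [A|b]:
R3 <- R3 - (-3)*R1:  [   0   -2   -8  -20 ]
R3 <- R3 - (1)*R2:  [   0    0   -6  -12 ]
Row echelon form:
[ -4   4   3  |   34 ]
[  0  -2  -2  |   -8 ]
[  0   0  -6  |  -12 ]
Back-substitution:
w = (-12) / -6 = 2
v = (-8 - (-2)*(2)) / -2 = 2
u = (34 - (4)*(2) - (3)*(2)) / -4 = -5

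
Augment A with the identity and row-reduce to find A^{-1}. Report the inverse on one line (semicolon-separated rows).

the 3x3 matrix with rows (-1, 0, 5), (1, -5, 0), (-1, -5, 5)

inverse = [1 1 -1; 1/5 0 -1/5; 2/5 1/5 -1/5]

Gauss-Jordan on [A | I]:
R1 <- (1/-1)*R1:  [  1   0  -5  |  -1   0   0 ]
R2 <- R2 - (1)*R1:  [  0  -5   5  |   1   1   0 ]
R3 <- R3 - (-1)*R1:  [  0  -5   0  |  -1   0   1 ]
R2 <- (1/-5)*R2:  [    0     1    -1  |  -1/5  -1/5     0 ]
R3 <- R3 - (-5)*R2:  [  0   0  -5  |  -2  -1   1 ]
R3 <- (1/-5)*R3:  [    0     0     1  |   2/5   1/5  -1/5 ]
R1 <- R1 - (-5)*R3:  [  1   0   0  |   1   1  -1 ]
R2 <- R2 - (-1)*R3:  [    0     1     0  |   1/5     0  -1/5 ]
Right block of [I | A^{-1}] is the inverse:
[   1    1    -1 ]
[ 1/5    0  -1/5 ]
[ 2/5  1/5  -1/5 ]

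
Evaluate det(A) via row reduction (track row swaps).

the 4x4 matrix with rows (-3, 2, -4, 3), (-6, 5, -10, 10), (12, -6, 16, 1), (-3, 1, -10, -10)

Forward elimination:
R2 <- R2 - (2)*R1:  [  0   1  -2   4 ]
R3 <- R3 - (-4)*R1:  [  0   2   0  13 ]
R4 <- R4 - (1)*R1:  [   0   -1   -6  -13 ]
R3 <- R3 - (2)*R2:  [ 0  0  4  5 ]
R4 <- R4 - (-1)*R2:  [  0   0  -8  -9 ]
R4 <- R4 - (-2)*R3:  [ 0  0  0  1 ]
Upper-triangular form:
[ -3  2  -4  3 ]
[  0  1  -2  4 ]
[  0  0   4  5 ]
[  0  0   0  1 ]
det(A) = (-1)^0 * (-3) * (1) * (4) * (1) = -12  (0 row swaps -> sign +1)

det(A) = -12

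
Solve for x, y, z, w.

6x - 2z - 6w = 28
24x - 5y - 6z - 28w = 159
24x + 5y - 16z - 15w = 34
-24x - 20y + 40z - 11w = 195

(0, -5, 1, -5)

Forward elimination on [A|b]:
R2 <- R2 - (4)*R1:  [  0  -5   2  -4  47 ]
R3 <- R3 - (4)*R1:  [   0    5   -8    9  -78 ]
R4 <- R4 - (-4)*R1:  [   0  -20   32  -35  307 ]
R3 <- R3 - (-1)*R2:  [   0    0   -6    5  -31 ]
R4 <- R4 - (4)*R2:  [   0    0   24  -19  119 ]
R4 <- R4 - (-4)*R3:  [  0   0   0   1  -5 ]
Row echelon form:
[ 6   0  -2  -6  |   28 ]
[ 0  -5   2  -4  |   47 ]
[ 0   0  -6   5  |  -31 ]
[ 0   0   0   1  |   -5 ]
Back-substitution:
w = (-5) / 1 = -5
z = (-31 - (5)*(-5)) / -6 = 1
y = (47 - (2)*(1) - (-4)*(-5)) / -5 = -5
x = (28 - (-2)*(1) - (-6)*(-5)) / 6 = 0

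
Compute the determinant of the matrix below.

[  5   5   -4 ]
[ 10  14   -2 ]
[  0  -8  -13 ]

det(A) = -20

Forward elimination:
R2 <- R2 - (2)*R1:  [ 0  4  6 ]
R3 <- R3 - (-2)*R2:  [  0   0  -1 ]
Upper-triangular form:
[ 5  5  -4 ]
[ 0  4   6 ]
[ 0  0  -1 ]
det(A) = (-1)^0 * (5) * (4) * (-1) = -20  (0 row swaps -> sign +1)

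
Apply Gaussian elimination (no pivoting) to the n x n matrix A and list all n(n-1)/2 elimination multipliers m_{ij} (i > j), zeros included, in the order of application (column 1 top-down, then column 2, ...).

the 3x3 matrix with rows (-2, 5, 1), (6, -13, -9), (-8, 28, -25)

multipliers: -3, 4, 4

Forward elimination:
R2 <- R2 - (-3)*R1:  [  0   2  -6 ]
R3 <- R3 - (4)*R1:  [   0    8  -29 ]
R3 <- R3 - (4)*R2:  [  0   0  -5 ]
Multipliers (in order of application): m_{21} = -3, m_{31} = 4, m_{32} = 4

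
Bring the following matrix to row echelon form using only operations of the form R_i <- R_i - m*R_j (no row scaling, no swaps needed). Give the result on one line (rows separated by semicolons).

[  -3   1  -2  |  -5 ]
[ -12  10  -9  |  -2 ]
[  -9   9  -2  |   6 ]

REF = [-3 1 -2 -5; 0 6 -1 18; 0 0 5 3]

Forward elimination:
R2 <- R2 - (4)*R1:  [  0   6  -1  18 ]
R3 <- R3 - (3)*R1:  [  0   6   4  21 ]
R3 <- R3 - (1)*R2:  [ 0  0  5  3 ]
Row echelon form:
[ -3  1  -2  |  -5 ]
[  0  6  -1  |  18 ]
[  0  0   5  |   3 ]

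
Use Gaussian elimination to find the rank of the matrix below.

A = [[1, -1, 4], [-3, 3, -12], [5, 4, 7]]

Row reduction:
R2 <- R2 - (-3)*R1:  [ 0  0  0 ]
R3 <- R3 - (5)*R1:  [   0    9  -13 ]
R2 <-> R3   (pivot in column 2 was zero)
[ 1  -1    4 ]
[ 0   9  -13 ]
[ 0   0    0 ]
Row echelon form:
[ 1  -1    4 ]
[ 0   9  -13 ]
[ 0   0    0 ]
Nonzero rows / pivot columns: 2

rank(A) = 2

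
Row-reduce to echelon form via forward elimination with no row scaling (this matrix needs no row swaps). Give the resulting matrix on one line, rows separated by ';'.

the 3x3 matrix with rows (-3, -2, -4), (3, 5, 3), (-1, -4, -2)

Forward elimination:
R2 <- R2 - (-1)*R1:  [  0   3  -1 ]
R3 <- R3 - (1/3)*R1:  [     0  -10/3   -2/3 ]
R3 <- R3 - (-10/9)*R2:  [     0      0  -16/9 ]
Row echelon form:
[ -3  -2     -4 ]
[  0   3     -1 ]
[  0   0  -16/9 ]

REF = [-3 -2 -4; 0 3 -1; 0 0 -16/9]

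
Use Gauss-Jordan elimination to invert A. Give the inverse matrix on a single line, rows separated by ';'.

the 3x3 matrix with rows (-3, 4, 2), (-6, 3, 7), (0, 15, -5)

inverse = [-2 5/6 11/30; -1/2 1/4 3/20; -3/2 3/4 1/4]

Gauss-Jordan on [A | I]:
R1 <- (1/-3)*R1:  [    1  -4/3  -2/3  |  -1/3     0     0 ]
R2 <- R2 - (-6)*R1:  [  0  -5   3  |  -2   1   0 ]
R2 <- (1/-5)*R2:  [    0     1  -3/5  |   2/5  -1/5     0 ]
R1 <- R1 - (-4/3)*R2:  [      1       0  -22/15  |     1/5   -4/15       0 ]
R3 <- R3 - (15)*R2:  [  0   0   4  |  -6   3   1 ]
R3 <- (1/4)*R3:  [    0     0     1  |  -3/2   3/4   1/4 ]
R1 <- R1 - (-22/15)*R3:  [     1      0      0  |     -2    5/6  11/30 ]
R2 <- R2 - (-3/5)*R3:  [    0     1     0  |  -1/2   1/4  3/20 ]
Right block of [I | A^{-1}] is the inverse:
[   -2  5/6  11/30 ]
[ -1/2  1/4   3/20 ]
[ -3/2  3/4    1/4 ]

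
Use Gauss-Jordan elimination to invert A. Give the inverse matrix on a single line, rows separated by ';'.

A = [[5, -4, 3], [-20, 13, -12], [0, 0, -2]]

inverse = [-13/15 -4/15 3/10; -4/3 -1/3 0; 0 0 -1/2]

Gauss-Jordan on [A | I]:
R1 <- (1/5)*R1:  [    1  -4/5   3/5  |   1/5     0     0 ]
R2 <- R2 - (-20)*R1:  [  0  -3   0  |   4   1   0 ]
R2 <- (1/-3)*R2:  [    0     1     0  |  -4/3  -1/3     0 ]
R1 <- R1 - (-4/5)*R2:  [      1       0     3/5  |  -13/15   -4/15       0 ]
R3 <- (1/-2)*R3:  [    0     0     1  |     0     0  -1/2 ]
R1 <- R1 - (3/5)*R3:  [      1       0       0  |  -13/15   -4/15    3/10 ]
Right block of [I | A^{-1}] is the inverse:
[ -13/15  -4/15  3/10 ]
[   -4/3   -1/3     0 ]
[      0      0  -1/2 ]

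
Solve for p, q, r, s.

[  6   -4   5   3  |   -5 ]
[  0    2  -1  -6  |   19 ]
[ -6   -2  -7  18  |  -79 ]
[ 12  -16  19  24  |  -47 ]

Forward elimination on [A|b]:
R3 <- R3 - (-1)*R1:  [   0   -6   -2   21  -84 ]
R4 <- R4 - (2)*R1:  [   0   -8    9   18  -37 ]
R3 <- R3 - (-3)*R2:  [   0    0   -5    3  -27 ]
R4 <- R4 - (-4)*R2:  [  0   0   5  -6  39 ]
R4 <- R4 - (-1)*R3:  [  0   0   0  -3  12 ]
Row echelon form:
[ 6  -4   5   3  |   -5 ]
[ 0   2  -1  -6  |   19 ]
[ 0   0  -5   3  |  -27 ]
[ 0   0   0  -3  |   12 ]
Back-substitution:
s = (12) / -3 = -4
r = (-27 - (3)*(-4)) / -5 = 3
q = (19 - (-1)*(3) - (-6)*(-4)) / 2 = -1
p = (-5 - (-4)*(-1) - (5)*(3) - (3)*(-4)) / 6 = -2

(-2, -1, 3, -4)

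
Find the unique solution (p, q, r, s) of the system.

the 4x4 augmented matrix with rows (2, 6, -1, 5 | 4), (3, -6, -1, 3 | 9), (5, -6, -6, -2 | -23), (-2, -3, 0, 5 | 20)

(-1, -1, 3, 3)

Forward elimination on [A|b]:
R2 <- R2 - (3/2)*R1:  [    0   -15   1/2  -9/2     3 ]
R3 <- R3 - (5/2)*R1:  [     0    -21   -7/2  -29/2    -33 ]
R4 <- R4 - (-1)*R1:  [  0   3  -1  10  24 ]
R3 <- R3 - (7/5)*R2:  [      0       0   -21/5   -41/5  -186/5 ]
R4 <- R4 - (-1/5)*R2:  [     0      0  -9/10  91/10  123/5 ]
R4 <- R4 - (3/14)*R3:  [     0      0      0   76/7  228/7 ]
Row echelon form:
[ 2    6     -1      5  |       4 ]
[ 0  -15    1/2   -9/2  |       3 ]
[ 0    0  -21/5  -41/5  |  -186/5 ]
[ 0    0      0   76/7  |   228/7 ]
Back-substitution:
s = (228/7) / (76/7) = 3
r = (-186/5 - (-41/5)*(3)) / (-21/5) = 3
q = (3 - (1/2)*(3) - (-9/2)*(3)) / -15 = -1
p = (4 - (6)*(-1) - (-1)*(3) - (5)*(3)) / 2 = -1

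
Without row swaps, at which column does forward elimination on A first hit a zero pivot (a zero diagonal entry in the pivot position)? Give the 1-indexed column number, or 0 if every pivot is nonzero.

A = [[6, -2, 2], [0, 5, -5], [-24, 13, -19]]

first zero-pivot column = 0

Naive forward elimination:
R3 <- R3 - (-4)*R1:  [   0    5  -11 ]
R3 <- R3 - (1)*R2:  [  0   0  -6 ]
All pivots nonzero; naive elimination completes without hitting a zero pivot.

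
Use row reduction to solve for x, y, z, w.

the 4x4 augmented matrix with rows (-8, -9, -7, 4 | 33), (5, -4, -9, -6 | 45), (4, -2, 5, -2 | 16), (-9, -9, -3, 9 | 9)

(-1, -5, 0, -5)

Forward elimination on [A|b]:
R2 <- R2 - (-5/8)*R1:  [      0   -77/8  -107/8    -7/2   525/8 ]
R3 <- R3 - (-1/2)*R1:  [     0  -13/2    3/2      0   65/2 ]
R4 <- R4 - (9/8)*R1:  [      0     9/8    39/8     9/2  -225/8 ]
R3 <- R3 - (52/77)*R2:  [       0        0   811/77    26/11  -130/11 ]
R4 <- R4 - (-9/77)*R2:  [       0        0   255/77    45/11  -225/11 ]
R4 <- R4 - (255/811)*R3:  [          0           0           0    2715/811  -13575/811 ]
Row echelon form:
[ -8     -9      -7         4  |          33 ]
[  0  -77/8  -107/8      -7/2  |       525/8 ]
[  0      0  811/77     26/11  |     -130/11 ]
[  0      0       0  2715/811  |  -13575/811 ]
Back-substitution:
w = (-13575/811) / (2715/811) = -5
z = (-130/11 - (26/11)*(-5)) / (811/77) = 0
y = (525/8 - (-107/8)*(0) - (-7/2)*(-5)) / (-77/8) = -5
x = (33 - (-9)*(-5) - (-7)*(0) - (4)*(-5)) / -8 = -1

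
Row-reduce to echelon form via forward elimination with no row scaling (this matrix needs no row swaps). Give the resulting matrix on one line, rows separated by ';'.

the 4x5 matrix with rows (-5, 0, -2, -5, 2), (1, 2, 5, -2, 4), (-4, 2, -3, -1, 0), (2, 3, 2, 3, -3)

Forward elimination:
R2 <- R2 - (-1/5)*R1:  [    0     2  23/5    -3  22/5 ]
R3 <- R3 - (4/5)*R1:  [    0     2  -7/5     3  -8/5 ]
R4 <- R4 - (-2/5)*R1:  [     0      3    6/5      1  -11/5 ]
R3 <- R3 - (1)*R2:  [  0   0  -6   6  -6 ]
R4 <- R4 - (3/2)*R2:  [      0       0  -57/10    11/2   -44/5 ]
R4 <- R4 - (19/20)*R3:  [      0       0       0    -1/5  -31/10 ]
Row echelon form:
[ -5  0    -2    -5       2 ]
[  0  2  23/5    -3    22/5 ]
[  0  0    -6     6      -6 ]
[  0  0     0  -1/5  -31/10 ]

REF = [-5 0 -2 -5 2; 0 2 23/5 -3 22/5; 0 0 -6 6 -6; 0 0 0 -1/5 -31/10]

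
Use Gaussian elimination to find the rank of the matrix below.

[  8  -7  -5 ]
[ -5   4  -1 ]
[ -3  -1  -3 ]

Row reduction:
R2 <- R2 - (-5/8)*R1:  [     0   -3/8  -33/8 ]
R3 <- R3 - (-3/8)*R1:  [     0  -29/8  -39/8 ]
R3 <- R3 - (29/3)*R2:  [  0   0  35 ]
Row echelon form:
[ 8    -7     -5 ]
[ 0  -3/8  -33/8 ]
[ 0     0     35 ]
Nonzero rows / pivot columns: 3

rank(A) = 3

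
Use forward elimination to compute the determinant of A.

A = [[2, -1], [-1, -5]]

det(A) = -11

Forward elimination:
R2 <- R2 - (-1/2)*R1:  [     0  -11/2 ]
Upper-triangular form:
[ 2     -1 ]
[ 0  -11/2 ]
det(A) = (-1)^0 * (2) * (-11/2) = -11  (0 row swaps -> sign +1)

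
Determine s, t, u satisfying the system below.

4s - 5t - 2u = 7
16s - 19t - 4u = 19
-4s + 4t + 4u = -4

(-5, -5, -1)

Forward elimination on [A|b]:
R2 <- R2 - (4)*R1:  [  0   1   4  -9 ]
R3 <- R3 - (-1)*R1:  [  0  -1   2   3 ]
R3 <- R3 - (-1)*R2:  [  0   0   6  -6 ]
Row echelon form:
[ 4  -5  -2  |   7 ]
[ 0   1   4  |  -9 ]
[ 0   0   6  |  -6 ]
Back-substitution:
u = (-6) / 6 = -1
t = (-9 - (4)*(-1)) / 1 = -5
s = (7 - (-5)*(-5) - (-2)*(-1)) / 4 = -5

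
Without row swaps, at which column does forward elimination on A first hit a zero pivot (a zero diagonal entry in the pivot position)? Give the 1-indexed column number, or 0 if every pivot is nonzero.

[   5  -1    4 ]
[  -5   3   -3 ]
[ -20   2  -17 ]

Naive forward elimination:
R2 <- R2 - (-1)*R1:  [ 0  2  1 ]
R3 <- R3 - (-4)*R1:  [  0  -2  -1 ]
R3 <- R3 - (-1)*R2:  [ 0  0  0 ]
Matrix at this point:
[ 5  -1  4 ]
[ 0   2  1 ]
[ 0   0  0 ]
Pivot entry (3,3) in the last row is zero and there are no rows below to swap with -> zero pivot in column 3 (A is singular).

first zero-pivot column = 3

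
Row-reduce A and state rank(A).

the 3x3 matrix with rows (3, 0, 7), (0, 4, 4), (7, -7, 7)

rank(A) = 3

Row reduction:
R3 <- R3 - (7/3)*R1:  [     0     -7  -28/3 ]
R3 <- R3 - (-7/4)*R2:  [    0     0  -7/3 ]
Row echelon form:
[ 3  0     7 ]
[ 0  4     4 ]
[ 0  0  -7/3 ]
Nonzero rows / pivot columns: 3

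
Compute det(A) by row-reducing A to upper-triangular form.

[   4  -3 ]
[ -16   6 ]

Forward elimination:
R2 <- R2 - (-4)*R1:  [  0  -6 ]
Upper-triangular form:
[ 4  -3 ]
[ 0  -6 ]
det(A) = (-1)^0 * (4) * (-6) = -24  (0 row swaps -> sign +1)

det(A) = -24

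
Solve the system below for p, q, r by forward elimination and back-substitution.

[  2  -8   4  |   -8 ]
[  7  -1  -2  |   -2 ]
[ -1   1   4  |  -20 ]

(-2, -2, -5)

Forward elimination on [A|b]:
R2 <- R2 - (7/2)*R1:  [   0   27  -16   26 ]
R3 <- R3 - (-1/2)*R1:  [   0   -3    6  -24 ]
R3 <- R3 - (-1/9)*R2:  [      0       0    38/9  -190/9 ]
Row echelon form:
[ 2  -8     4  |      -8 ]
[ 0  27   -16  |      26 ]
[ 0   0  38/9  |  -190/9 ]
Back-substitution:
r = (-190/9) / (38/9) = -5
q = (26 - (-16)*(-5)) / 27 = -2
p = (-8 - (-8)*(-2) - (4)*(-5)) / 2 = -2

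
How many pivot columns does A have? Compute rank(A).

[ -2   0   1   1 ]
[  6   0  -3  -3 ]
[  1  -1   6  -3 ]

rank(A) = 2

Row reduction:
R2 <- R2 - (-3)*R1:  [ 0  0  0  0 ]
R3 <- R3 - (-1/2)*R1:  [    0    -1  13/2  -5/2 ]
R2 <-> R3   (pivot in column 2 was zero)
[ -2   0     1     1 ]
[  0  -1  13/2  -5/2 ]
[  0   0     0     0 ]
Row echelon form:
[ -2   0     1     1 ]
[  0  -1  13/2  -5/2 ]
[  0   0     0     0 ]
Nonzero rows / pivot columns: 2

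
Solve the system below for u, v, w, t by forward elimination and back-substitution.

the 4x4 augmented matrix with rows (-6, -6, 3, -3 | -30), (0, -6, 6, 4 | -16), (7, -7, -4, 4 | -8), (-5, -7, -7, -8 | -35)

Forward elimination on [A|b]:
R3 <- R3 - (-7/6)*R1:  [    0   -14  -1/2   1/2   -43 ]
R4 <- R4 - (5/6)*R1:  [     0     -2  -19/2  -11/2    -10 ]
R3 <- R3 - (7/3)*R2:  [     0      0  -29/2  -53/6  -17/3 ]
R4 <- R4 - (1/3)*R2:  [     0      0  -23/2  -41/6  -14/3 ]
R4 <- R4 - (23/29)*R3:  [     0      0      0   5/29  -5/29 ]
Row echelon form:
[ -6  -6      3     -3  |    -30 ]
[  0  -6      6      4  |    -16 ]
[  0   0  -29/2  -53/6  |  -17/3 ]
[  0   0      0   5/29  |  -5/29 ]
Back-substitution:
t = (-5/29) / (5/29) = -1
w = (-17/3 - (-53/6)*(-1)) / (-29/2) = 1
v = (-16 - (6)*(1) - (4)*(-1)) / -6 = 3
u = (-30 - (-6)*(3) - (3)*(1) - (-3)*(-1)) / -6 = 3

(3, 3, 1, -1)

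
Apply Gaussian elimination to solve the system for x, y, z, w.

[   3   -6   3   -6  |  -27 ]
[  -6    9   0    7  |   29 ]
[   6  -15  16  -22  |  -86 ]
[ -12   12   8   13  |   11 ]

Forward elimination on [A|b]:
R2 <- R2 - (-2)*R1:  [   0   -3    6   -5  -25 ]
R3 <- R3 - (2)*R1:  [   0   -3   10  -10  -32 ]
R4 <- R4 - (-4)*R1:  [   0  -12   20  -11  -97 ]
R3 <- R3 - (1)*R2:  [  0   0   4  -5  -7 ]
R4 <- R4 - (4)*R2:  [  0   0  -4   9   3 ]
R4 <- R4 - (-1)*R3:  [  0   0   0   4  -4 ]
Row echelon form:
[ 3  -6  3  -6  |  -27 ]
[ 0  -3  6  -5  |  -25 ]
[ 0   0  4  -5  |   -7 ]
[ 0   0  0   4  |   -4 ]
Back-substitution:
w = (-4) / 4 = -1
z = (-7 - (-5)*(-1)) / 4 = -3
y = (-25 - (6)*(-3) - (-5)*(-1)) / -3 = 4
x = (-27 - (-6)*(4) - (3)*(-3) - (-6)*(-1)) / 3 = 0

(0, 4, -3, -1)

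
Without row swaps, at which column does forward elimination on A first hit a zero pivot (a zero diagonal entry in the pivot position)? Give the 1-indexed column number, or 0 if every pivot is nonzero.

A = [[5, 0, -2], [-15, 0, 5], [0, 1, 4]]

first zero-pivot column = 2

Naive forward elimination:
R2 <- R2 - (-3)*R1:  [  0   0  -1 ]
Matrix at this point:
[ 5  0  -2 ]
[ 0  0  -1 ]
[ 0  1   4 ]
Pivot entry (2,2) is zero but row 3 has 1 in column 2 -> naive elimination stops; a row interchange (e.g. R2 <-> R3) would be required here.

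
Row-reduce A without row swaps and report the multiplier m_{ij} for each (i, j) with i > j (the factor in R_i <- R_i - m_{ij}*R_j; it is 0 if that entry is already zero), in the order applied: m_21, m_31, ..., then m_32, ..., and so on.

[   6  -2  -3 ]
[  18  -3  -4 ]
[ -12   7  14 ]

Forward elimination:
R2 <- R2 - (3)*R1:  [ 0  3  5 ]
R3 <- R3 - (-2)*R1:  [ 0  3  8 ]
R3 <- R3 - (1)*R2:  [ 0  0  3 ]
Multipliers (in order of application): m_{21} = 3, m_{31} = -2, m_{32} = 1

multipliers: 3, -2, 1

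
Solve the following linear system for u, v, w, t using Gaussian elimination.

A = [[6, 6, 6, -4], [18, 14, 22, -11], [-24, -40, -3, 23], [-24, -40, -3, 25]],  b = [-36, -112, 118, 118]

Forward elimination on [A|b]:
R2 <- R2 - (3)*R1:  [  0  -4   4   1  -4 ]
R3 <- R3 - (-4)*R1:  [   0  -16   21    7  -26 ]
R4 <- R4 - (-4)*R1:  [   0  -16   21    9  -26 ]
R3 <- R3 - (4)*R2:  [   0    0    5    3  -10 ]
R4 <- R4 - (4)*R2:  [   0    0    5    5  -10 ]
R4 <- R4 - (1)*R3:  [ 0  0  0  2  0 ]
Row echelon form:
[ 6   6  6  -4  |  -36 ]
[ 0  -4  4   1  |   -4 ]
[ 0   0  5   3  |  -10 ]
[ 0   0  0   2  |    0 ]
Back-substitution:
t = (0) / 2 = 0
w = (-10 - (3)*(0)) / 5 = -2
v = (-4 - (4)*(-2) - (1)*(0)) / -4 = -1
u = (-36 - (6)*(-1) - (6)*(-2) - (-4)*(0)) / 6 = -3

(-3, -1, -2, 0)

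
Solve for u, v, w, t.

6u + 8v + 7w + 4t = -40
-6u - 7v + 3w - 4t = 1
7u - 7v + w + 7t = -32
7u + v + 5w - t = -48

Forward elimination on [A|b]:
R2 <- R2 - (-1)*R1:  [   0    1   10    0  -39 ]
R3 <- R3 - (7/6)*R1:  [     0  -49/3  -43/6    7/3   44/3 ]
R4 <- R4 - (7/6)*R1:  [     0  -25/3  -19/6  -17/3   -4/3 ]
R3 <- R3 - (-49/3)*R2:  [       0        0    937/6      7/3  -1867/3 ]
R4 <- R4 - (-25/3)*R2:  [      0       0   481/6   -17/3  -979/3 ]
R4 <- R4 - (481/937)*R3:  [         0          0          0  -6432/937  -6432/937 ]
Row echelon form:
[ 6  8      7          4  |        -40 ]
[ 0  1     10          0  |        -39 ]
[ 0  0  937/6        7/3  |    -1867/3 ]
[ 0  0      0  -6432/937  |  -6432/937 ]
Back-substitution:
t = (-6432/937) / (-6432/937) = 1
w = (-1867/3 - (7/3)*(1)) / (937/6) = -4
v = (-39 - (10)*(-4)) / 1 = 1
u = (-40 - (8)*(1) - (7)*(-4) - (4)*(1)) / 6 = -4

(-4, 1, -4, 1)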